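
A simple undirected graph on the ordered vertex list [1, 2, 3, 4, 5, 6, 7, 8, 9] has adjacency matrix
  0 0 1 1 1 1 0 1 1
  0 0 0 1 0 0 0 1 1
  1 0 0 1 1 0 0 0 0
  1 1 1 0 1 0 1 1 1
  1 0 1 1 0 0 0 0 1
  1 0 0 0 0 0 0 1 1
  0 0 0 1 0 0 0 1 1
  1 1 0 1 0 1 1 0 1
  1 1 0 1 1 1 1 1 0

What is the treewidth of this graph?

3

A width-3 tree decomposition is:
Bags: B1 = {1, 4, 8, 9}  B2 = {1, 4, 5, 9}  B3 = {4, 7, 8, 9}  B4 = {2, 4, 8, 9}  B5 = {1, 3, 4, 5}  B6 = {1, 6, 8, 9}
Tree: B1–B2, B1–B3, B1–B4, B2–B5, B1–B6
Every bag has size at most 4, so the width is 4 − 1 = 3 and tw(G) ≤ 3. For the lower bound, the 4 vertices {1, 4, 8, 9} are pairwise adjacent, and any tree decomposition puts a clique entirely inside one bag — forcing width ≥ 3. The upper and lower bounds meet at 3, so that is the treewidth.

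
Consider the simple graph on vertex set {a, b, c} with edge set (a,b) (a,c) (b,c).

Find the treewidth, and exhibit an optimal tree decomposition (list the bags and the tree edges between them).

Treewidth 2.
Bags: B1 = {a, b, c}
Tree: (single bag)

A single bag containing all 3 vertices is trivially a valid decomposition of width 2. Conversely, {a, b, c} is a clique of size 3, and the vertices of any clique must share a bag in every tree decomposition; so some bag has ≥ 3 vertices and tw(G) ≥ 2. Therefore the treewidth is 2.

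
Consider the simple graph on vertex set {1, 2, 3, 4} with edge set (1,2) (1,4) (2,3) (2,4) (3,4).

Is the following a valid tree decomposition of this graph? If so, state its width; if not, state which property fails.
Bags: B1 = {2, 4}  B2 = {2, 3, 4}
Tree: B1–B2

No — vertex 1 appears in no bag.

A tree decomposition must satisfy three properties: every vertex lies in some bag; for every edge, both endpoints lie together in some bag; and for every vertex, the bags containing it form a connected subtree. Here vertex 1 appears in no bag, so the decomposition is invalid.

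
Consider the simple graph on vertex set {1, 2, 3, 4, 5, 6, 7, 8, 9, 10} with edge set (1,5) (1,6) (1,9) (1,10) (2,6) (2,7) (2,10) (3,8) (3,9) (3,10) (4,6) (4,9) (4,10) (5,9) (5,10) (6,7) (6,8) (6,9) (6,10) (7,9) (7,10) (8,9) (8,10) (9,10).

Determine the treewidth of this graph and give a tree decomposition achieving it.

The largest bag has 4 vertices, giving width 3; this decomposition certifies tw(G) ≤ 3. For the lower bound, the 4 vertices {3, 8, 9, 10} are pairwise adjacent, and any tree decomposition puts a clique entirely inside one bag — forcing width ≥ 3. Hence tw(G) = 3 exactly.

Treewidth 3.
One such decomposition:
Bags: B1 = {1, 6, 9, 10}  B2 = {6, 7, 9, 10}  B3 = {6, 8, 9, 10}  B4 = {3, 8, 9, 10}  B5 = {4, 6, 9, 10}  B6 = {1, 5, 9, 10}  B7 = {2, 6, 7, 10}
Tree: B1–B2, B2–B3, B3–B4, B3–B5, B1–B6, B2–B7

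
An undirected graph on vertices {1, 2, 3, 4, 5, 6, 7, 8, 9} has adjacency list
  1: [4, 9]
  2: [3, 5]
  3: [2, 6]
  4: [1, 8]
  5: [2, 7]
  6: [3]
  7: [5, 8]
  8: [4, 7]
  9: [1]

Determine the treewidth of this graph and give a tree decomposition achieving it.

Each bag holds 2 vertices, so the decomposition has width 1, which upper-bounds the treewidth. Since G has at least one edge (e.g. 6–3), it is not an edgeless graph, so tw(G) ≥ 1. Combining the bounds, tw(G) = 1.

Treewidth 1.
Bags: B1 = {3, 6}  B2 = {2, 3}  B3 = {2, 5}  B4 = {5, 7}  B5 = {7, 8}  B6 = {4, 8}  B7 = {1, 4}  B8 = {1, 9}
Tree: B1–B2, B2–B3, B3–B4, B4–B5, B5–B6, B6–B7, B7–B8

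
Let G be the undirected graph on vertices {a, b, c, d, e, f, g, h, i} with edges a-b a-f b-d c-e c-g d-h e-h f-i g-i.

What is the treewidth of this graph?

A width-2 tree decomposition is:
Bags: B1 = {c, g, i}  B2 = {c, f, i}  B3 = {a, c, f}  B4 = {a, b, c}  B5 = {b, c, d}  B6 = {c, d, h}  B7 = {c, e, h}
Tree: B1–B2, B2–B3, B3–B4, B4–B5, B5–B6, B6–B7
Every bag has size at most 3, so the width is 3 − 1 = 2 and tw(G) ≤ 2. For the lower bound, G contains the cycle c–g–i–f–a–b–d–h–e–c, so G is not a forest; only forests have treewidth ≤ 1, hence tw(G) ≥ 2. Combining the bounds, tw(G) = 2.

2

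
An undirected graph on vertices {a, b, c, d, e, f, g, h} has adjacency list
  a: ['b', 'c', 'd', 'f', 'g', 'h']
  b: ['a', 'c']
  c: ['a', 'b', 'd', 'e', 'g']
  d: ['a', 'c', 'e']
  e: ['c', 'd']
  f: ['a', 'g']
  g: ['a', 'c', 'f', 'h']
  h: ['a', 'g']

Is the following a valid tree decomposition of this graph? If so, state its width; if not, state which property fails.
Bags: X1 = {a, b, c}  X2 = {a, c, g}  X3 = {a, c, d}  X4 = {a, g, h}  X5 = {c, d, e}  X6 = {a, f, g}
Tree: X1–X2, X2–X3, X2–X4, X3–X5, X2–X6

Yes; width 2.

Vertex coverage: the bags together contain {a, b, c, d, e, f, g, h}, the full vertex set. Edge coverage: each edge of G has both endpoints in at least one bag. Running intersection: for every vertex, the bags containing it form a connected subtree. All three properties hold, so this is a valid tree decomposition of width max|bag| − 1 = 2, and hence tw(G) ≤ 2.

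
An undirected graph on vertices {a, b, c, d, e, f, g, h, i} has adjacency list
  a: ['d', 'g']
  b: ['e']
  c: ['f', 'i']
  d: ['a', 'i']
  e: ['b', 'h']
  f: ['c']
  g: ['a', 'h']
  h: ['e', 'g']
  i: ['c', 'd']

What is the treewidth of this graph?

1

A width-1 tree decomposition is:
Bags: B1 = {b, e}  B2 = {e, h}  B3 = {g, h}  B4 = {a, g}  B5 = {a, d}  B6 = {d, i}  B7 = {c, i}  B8 = {c, f}
Tree: B1–B2, B2–B3, B3–B4, B4–B5, B5–B6, B6–B7, B7–B8
The largest bag has 2 vertices, giving width 1; this decomposition certifies tw(G) ≤ 1. G has an edge, so its treewidth is at least 1. Hence tw(G) = 1 exactly.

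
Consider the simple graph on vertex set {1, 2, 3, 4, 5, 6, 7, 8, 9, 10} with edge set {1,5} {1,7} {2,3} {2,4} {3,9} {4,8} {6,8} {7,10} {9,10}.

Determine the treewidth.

1

A width-1 tree decomposition is:
Bags: B1 = {6, 8}  B2 = {4, 8}  B3 = {2, 4}  B4 = {2, 3}  B5 = {3, 9}  B6 = {9, 10}  B7 = {7, 10}  B8 = {1, 7}  B9 = {1, 5}
Tree: B1–B2, B2–B3, B3–B4, B4–B5, B5–B6, B6–B7, B7–B8, B8–B9
Every bag has size at most 2, so the width is 2 − 1 = 1 and tw(G) ≤ 1. Since G has at least one edge (e.g. 6–8), it is not an edgeless graph, so tw(G) ≥ 1. Hence tw(G) = 1 exactly.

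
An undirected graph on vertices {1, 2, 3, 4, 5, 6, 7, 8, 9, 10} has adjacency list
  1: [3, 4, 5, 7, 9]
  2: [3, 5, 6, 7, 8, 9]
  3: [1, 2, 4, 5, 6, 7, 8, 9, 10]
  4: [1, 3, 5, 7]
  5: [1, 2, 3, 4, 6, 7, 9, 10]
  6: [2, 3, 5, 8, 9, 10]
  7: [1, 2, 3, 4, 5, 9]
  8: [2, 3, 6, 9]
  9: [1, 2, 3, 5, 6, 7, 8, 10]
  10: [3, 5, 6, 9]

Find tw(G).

4

A width-4 tree decomposition is:
Bags: B1 = {1, 3, 4, 5, 7}  B2 = {1, 3, 5, 7, 9}  B3 = {2, 3, 5, 7, 9}  B4 = {2, 3, 5, 6, 9}  B5 = {2, 3, 6, 8, 9}  B6 = {3, 5, 6, 9, 10}
Tree: B1–B2, B2–B3, B3–B4, B4–B5, B4–B6
Every bag has size at most 5, so the width is 5 − 1 = 4 and tw(G) ≤ 4. Conversely, {2, 3, 6, 8, 9} is a clique of size 5, and the vertices of any clique must share a bag in every tree decomposition; so some bag has ≥ 5 vertices and tw(G) ≥ 4. The upper and lower bounds meet at 4, so that is the treewidth.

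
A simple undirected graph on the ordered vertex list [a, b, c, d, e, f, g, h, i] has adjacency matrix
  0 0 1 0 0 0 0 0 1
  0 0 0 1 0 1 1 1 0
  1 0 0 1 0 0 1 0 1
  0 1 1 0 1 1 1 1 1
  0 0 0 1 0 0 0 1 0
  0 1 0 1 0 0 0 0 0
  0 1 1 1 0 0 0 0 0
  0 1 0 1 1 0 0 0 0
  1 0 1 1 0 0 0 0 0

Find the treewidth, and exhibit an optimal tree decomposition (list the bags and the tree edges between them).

Every bag has size at most 3, so the width is 3 − 1 = 2 and tw(G) ≤ 2. For the lower bound, the 3 vertices {d, e, h} are pairwise adjacent, and any tree decomposition puts a clique entirely inside one bag — forcing width ≥ 2. The upper and lower bounds meet at 2, so that is the treewidth.

Treewidth 2.
Bags: B1 = {c, d, g}  B2 = {b, d, g}  B3 = {b, d, h}  B4 = {d, e, h}  B5 = {c, d, i}  B6 = {b, d, f}  B7 = {a, c, i}
Tree: B1–B2, B2–B3, B3–B4, B1–B5, B3–B6, B5–B7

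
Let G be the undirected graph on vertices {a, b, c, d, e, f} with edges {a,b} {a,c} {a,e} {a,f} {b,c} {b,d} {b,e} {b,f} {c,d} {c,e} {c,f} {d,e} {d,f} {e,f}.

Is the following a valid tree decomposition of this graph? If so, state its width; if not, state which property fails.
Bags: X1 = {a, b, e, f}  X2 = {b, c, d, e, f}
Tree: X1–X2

A tree decomposition must satisfy three properties: every vertex lies in some bag; for every edge, both endpoints lie together in some bag; and for every vertex, the bags containing it form a connected subtree. Here edge (c,a) lies in no bag, so the decomposition is invalid.

No — edge (c,a) lies in no bag.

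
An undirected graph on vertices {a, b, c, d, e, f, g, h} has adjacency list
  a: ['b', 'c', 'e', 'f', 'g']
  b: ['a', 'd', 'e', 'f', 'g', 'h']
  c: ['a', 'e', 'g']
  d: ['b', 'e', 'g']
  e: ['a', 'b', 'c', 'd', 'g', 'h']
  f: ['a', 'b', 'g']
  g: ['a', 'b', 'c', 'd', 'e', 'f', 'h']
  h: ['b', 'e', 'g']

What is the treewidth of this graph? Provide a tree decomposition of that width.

The largest bag has 4 vertices, giving width 3; this decomposition certifies tw(G) ≤ 3. On the other hand G contains the 4-clique {a, c, e, g}. A clique must lie in a single bag of any decomposition, so no decomposition can have width below 3. Therefore the treewidth is 3.

Treewidth 3.
One optimal decomposition is:
Bags: B1 = {b, d, e, g}  B2 = {a, b, e, g}  B3 = {a, b, f, g}  B4 = {a, c, e, g}  B5 = {b, e, g, h}
Tree: B1–B2, B2–B3, B2–B4, B2–B5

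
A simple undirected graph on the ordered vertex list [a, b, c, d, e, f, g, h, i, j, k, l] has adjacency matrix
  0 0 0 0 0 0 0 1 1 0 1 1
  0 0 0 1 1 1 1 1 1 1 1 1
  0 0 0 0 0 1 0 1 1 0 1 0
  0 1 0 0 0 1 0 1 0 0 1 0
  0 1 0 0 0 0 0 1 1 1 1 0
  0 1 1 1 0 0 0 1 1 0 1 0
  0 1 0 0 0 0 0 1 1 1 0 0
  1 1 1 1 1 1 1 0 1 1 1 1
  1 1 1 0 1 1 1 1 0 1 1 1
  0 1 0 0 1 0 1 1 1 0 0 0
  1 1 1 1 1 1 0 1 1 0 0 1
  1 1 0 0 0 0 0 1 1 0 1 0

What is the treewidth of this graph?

A width-4 tree decomposition is:
Bags: B1 = {b, f, h, i, k}  B2 = {b, e, h, i, k}  B3 = {c, f, h, i, k}  B4 = {b, e, h, i, j}  B5 = {b, h, i, k, l}  B6 = {a, h, i, k, l}  B7 = {b, d, f, h, k}  B8 = {b, g, h, i, j}
Tree: B1–B2, B1–B3, B2–B4, B2–B5, B5–B6, B1–B7, B4–B8
The largest bag has 5 vertices, giving width 4; this decomposition certifies tw(G) ≤ 4. For the lower bound, the 5 vertices {b, d, f, h, k} are pairwise adjacent, and any tree decomposition puts a clique entirely inside one bag — forcing width ≥ 4. The upper and lower bounds meet at 4, so that is the treewidth.

4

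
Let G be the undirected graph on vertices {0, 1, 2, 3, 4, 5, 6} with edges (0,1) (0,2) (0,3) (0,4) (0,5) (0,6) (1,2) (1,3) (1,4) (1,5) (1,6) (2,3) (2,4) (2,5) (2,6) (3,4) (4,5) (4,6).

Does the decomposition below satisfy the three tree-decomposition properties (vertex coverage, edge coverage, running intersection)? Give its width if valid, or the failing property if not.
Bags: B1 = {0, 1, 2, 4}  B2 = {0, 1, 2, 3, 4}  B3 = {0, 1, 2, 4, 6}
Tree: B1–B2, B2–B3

A tree decomposition must satisfy three properties: every vertex lies in some bag; for every edge, both endpoints lie together in some bag; and for every vertex, the bags containing it form a connected subtree. Here vertex 5 appears in no bag, so the decomposition is invalid.

No — vertex 5 appears in no bag.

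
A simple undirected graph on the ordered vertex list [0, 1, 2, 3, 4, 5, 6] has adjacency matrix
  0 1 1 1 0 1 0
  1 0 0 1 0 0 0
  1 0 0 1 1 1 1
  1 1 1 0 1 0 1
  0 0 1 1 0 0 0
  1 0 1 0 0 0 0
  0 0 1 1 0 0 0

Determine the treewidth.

2

A width-2 tree decomposition is:
Bags: B1 = {2, 3, 4}  B2 = {0, 2, 3}  B3 = {0, 2, 5}  B4 = {0, 1, 3}  B5 = {2, 3, 6}
Tree: B1–B2, B2–B3, B2–B4, B1–B5
Each bag holds 3 vertices, so the decomposition has width 2, which upper-bounds the treewidth. Conversely, {0, 1, 3} is a clique of size 3, and the vertices of any clique must share a bag in every tree decomposition; so some bag has ≥ 3 vertices and tw(G) ≥ 2. Hence tw(G) = 2 exactly.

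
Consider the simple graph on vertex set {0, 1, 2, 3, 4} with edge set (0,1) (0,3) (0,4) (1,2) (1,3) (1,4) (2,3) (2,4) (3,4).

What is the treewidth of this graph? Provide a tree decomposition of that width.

Each bag holds 4 vertices, so the decomposition has width 3, which upper-bounds the treewidth. For the lower bound, the 4 vertices {0, 1, 3, 4} are pairwise adjacent, and any tree decomposition puts a clique entirely inside one bag — forcing width ≥ 3. Combining the bounds, tw(G) = 3.

Treewidth 3.
Bags: B1 = {1, 2, 3, 4}  B2 = {0, 1, 3, 4}
Tree: B1–B2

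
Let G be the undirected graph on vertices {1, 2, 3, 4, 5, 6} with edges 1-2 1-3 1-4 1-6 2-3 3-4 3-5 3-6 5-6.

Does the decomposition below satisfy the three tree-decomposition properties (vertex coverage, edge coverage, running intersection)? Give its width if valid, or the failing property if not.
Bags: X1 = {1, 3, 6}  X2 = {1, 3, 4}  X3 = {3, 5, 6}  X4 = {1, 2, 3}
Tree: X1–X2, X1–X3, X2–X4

Yes; width 2.

Checking the three conditions: (i) the bags cover all of {1, 2, 3, 4, 5, 6}; (ii) for each edge, some bag contains both endpoints; (iii) the bags containing any fixed vertex form a subtree. All hold, so the decomposition is valid with width 3 − 1 = 2.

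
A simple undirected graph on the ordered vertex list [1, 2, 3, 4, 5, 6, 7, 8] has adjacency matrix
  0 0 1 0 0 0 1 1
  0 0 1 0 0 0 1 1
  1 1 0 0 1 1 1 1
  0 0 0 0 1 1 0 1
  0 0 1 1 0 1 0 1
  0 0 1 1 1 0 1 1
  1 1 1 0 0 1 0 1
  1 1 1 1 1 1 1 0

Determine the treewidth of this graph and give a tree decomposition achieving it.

Treewidth 3.
One optimal decomposition is:
Bags: B1 = {3, 5, 6, 8}  B2 = {3, 6, 7, 8}  B3 = {2, 3, 7, 8}  B4 = {4, 5, 6, 8}  B5 = {1, 3, 7, 8}
Tree: B1–B2, B2–B3, B1–B4, B2–B5

Every bag has size at most 4, so the width is 4 − 1 = 3 and tw(G) ≤ 3. For the lower bound, the 4 vertices {3, 5, 6, 8} are pairwise adjacent, and any tree decomposition puts a clique entirely inside one bag — forcing width ≥ 3. Hence tw(G) = 3 exactly.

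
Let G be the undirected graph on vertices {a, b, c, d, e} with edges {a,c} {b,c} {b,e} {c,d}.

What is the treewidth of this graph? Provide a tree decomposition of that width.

Treewidth 1.
One such decomposition:
Bags: B1 = {a, c}  B2 = {b, c}  B3 = {c, d}  B4 = {b, e}
Tree: B1–B2, B1–B3, B2–B4

Each bag holds 2 vertices, so the decomposition has width 1, which upper-bounds the treewidth. G has an edge, so its treewidth is at least 1. The upper and lower bounds meet at 1, so that is the treewidth.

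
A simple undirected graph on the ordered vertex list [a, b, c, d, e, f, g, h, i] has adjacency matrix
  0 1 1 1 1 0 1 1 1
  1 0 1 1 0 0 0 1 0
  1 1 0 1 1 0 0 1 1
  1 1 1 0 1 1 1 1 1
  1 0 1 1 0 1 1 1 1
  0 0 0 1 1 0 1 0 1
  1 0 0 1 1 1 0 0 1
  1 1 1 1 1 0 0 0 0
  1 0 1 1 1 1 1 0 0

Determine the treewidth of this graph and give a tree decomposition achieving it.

The largest bag has 5 vertices, giving width 4; this decomposition certifies tw(G) ≤ 4. For the lower bound, the 5 vertices {a, d, e, g, i} are pairwise adjacent, and any tree decomposition puts a clique entirely inside one bag — forcing width ≥ 4. Combining the bounds, tw(G) = 4.

Treewidth 4.
One such decomposition:
Bags: B1 = {a, d, e, g, i}  B2 = {d, e, f, g, i}  B3 = {a, c, d, e, i}  B4 = {a, c, d, e, h}  B5 = {a, b, c, d, h}
Tree: B1–B2, B1–B3, B3–B4, B4–B5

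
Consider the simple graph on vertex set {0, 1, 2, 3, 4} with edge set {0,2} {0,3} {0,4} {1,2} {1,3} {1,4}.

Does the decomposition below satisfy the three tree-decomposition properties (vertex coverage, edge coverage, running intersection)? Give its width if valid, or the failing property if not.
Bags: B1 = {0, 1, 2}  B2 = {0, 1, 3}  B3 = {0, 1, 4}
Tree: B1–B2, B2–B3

Checking the three conditions: (i) the bags cover all of {0, 1, 2, 3, 4}; (ii) for each edge, some bag contains both endpoints; (iii) the bags containing any fixed vertex form a subtree. All hold, so the decomposition is valid with width 3 − 1 = 2.

Yes; width 2.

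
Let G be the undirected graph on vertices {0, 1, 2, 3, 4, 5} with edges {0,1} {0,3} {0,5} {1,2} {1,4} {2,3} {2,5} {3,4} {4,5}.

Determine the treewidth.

A width-3 tree decomposition is:
Bags: B1 = {0, 2, 4, 5}  B2 = {0, 1, 2, 4}  B3 = {0, 2, 3, 4}
Tree: B1–B2, B2–B3
The largest bag has 4 vertices, giving width 3; this decomposition certifies tw(G) ≤ 3. For the lower bound: the 4 vertex sets {2,5}, {1,4}, {0}, {3} are disjoint, each induces a connected subgraph, and every pair is joined by at least one edge of G. Contracting each set to a single vertex therefore yields K_{4} as a minor, and since treewidth is minor-monotone, tw(G) ≥ tw(K_{4}) = 3. Hence tw(G) = 3 exactly.

3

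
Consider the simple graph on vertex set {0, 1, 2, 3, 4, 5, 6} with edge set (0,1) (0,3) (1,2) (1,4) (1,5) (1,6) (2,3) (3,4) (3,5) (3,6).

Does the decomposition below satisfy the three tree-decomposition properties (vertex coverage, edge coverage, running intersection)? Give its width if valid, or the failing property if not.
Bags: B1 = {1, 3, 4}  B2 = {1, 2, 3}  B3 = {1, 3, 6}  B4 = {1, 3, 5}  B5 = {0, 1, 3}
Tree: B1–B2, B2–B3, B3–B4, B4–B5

Checking the three conditions: (i) the bags cover all of {0, 1, 2, 3, 4, 5, 6}; (ii) for each edge, some bag contains both endpoints; (iii) the bags containing any fixed vertex form a subtree. All hold, so the decomposition is valid with width 3 − 1 = 2.

Yes; width 2.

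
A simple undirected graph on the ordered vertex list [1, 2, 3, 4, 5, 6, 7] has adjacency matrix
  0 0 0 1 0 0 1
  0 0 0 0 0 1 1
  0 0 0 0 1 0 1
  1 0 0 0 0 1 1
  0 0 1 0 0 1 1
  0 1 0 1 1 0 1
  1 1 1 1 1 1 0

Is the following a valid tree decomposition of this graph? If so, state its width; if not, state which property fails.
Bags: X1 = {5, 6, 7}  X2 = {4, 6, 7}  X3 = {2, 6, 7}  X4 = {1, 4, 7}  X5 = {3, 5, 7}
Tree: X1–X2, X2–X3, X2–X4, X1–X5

Vertex coverage: the bags together contain {1, 2, 3, 4, 5, 6, 7}, the full vertex set. Edge coverage: each edge of G has both endpoints in at least one bag. Running intersection: for every vertex, the bags containing it form a connected subtree. All three properties hold, so this is a valid tree decomposition of width max|bag| − 1 = 2, and hence tw(G) ≤ 2.

Yes; width 2.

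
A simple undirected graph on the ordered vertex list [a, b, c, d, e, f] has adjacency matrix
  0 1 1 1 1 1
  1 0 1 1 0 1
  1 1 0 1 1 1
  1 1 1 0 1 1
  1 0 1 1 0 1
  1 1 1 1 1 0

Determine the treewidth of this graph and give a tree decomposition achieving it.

Every bag has size at most 5, so the width is 5 − 1 = 4 and tw(G) ≤ 4. Conversely, {a, c, d, e, f} is a clique of size 5, and the vertices of any clique must share a bag in every tree decomposition; so some bag has ≥ 5 vertices and tw(G) ≥ 4. The upper and lower bounds meet at 4, so that is the treewidth.

Treewidth 4.
Bags: B1 = {a, c, d, e, f}  B2 = {a, b, c, d, f}
Tree: B1–B2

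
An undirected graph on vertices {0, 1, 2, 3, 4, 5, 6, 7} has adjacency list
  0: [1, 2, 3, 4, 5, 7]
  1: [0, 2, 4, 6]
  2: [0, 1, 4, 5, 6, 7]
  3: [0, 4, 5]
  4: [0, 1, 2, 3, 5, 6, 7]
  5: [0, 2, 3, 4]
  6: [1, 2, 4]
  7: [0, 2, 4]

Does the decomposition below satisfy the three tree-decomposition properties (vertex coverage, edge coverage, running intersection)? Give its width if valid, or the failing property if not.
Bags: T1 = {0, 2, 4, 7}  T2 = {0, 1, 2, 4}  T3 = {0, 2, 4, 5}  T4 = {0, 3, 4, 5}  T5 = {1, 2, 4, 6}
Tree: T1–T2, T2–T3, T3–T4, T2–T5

Checking the three conditions: (i) the bags cover all of {0, 1, 2, 3, 4, 5, 6, 7}; (ii) for each edge, some bag contains both endpoints; (iii) the bags containing any fixed vertex form a subtree. All hold, so the decomposition is valid with width 4 − 1 = 3.

Yes; width 3.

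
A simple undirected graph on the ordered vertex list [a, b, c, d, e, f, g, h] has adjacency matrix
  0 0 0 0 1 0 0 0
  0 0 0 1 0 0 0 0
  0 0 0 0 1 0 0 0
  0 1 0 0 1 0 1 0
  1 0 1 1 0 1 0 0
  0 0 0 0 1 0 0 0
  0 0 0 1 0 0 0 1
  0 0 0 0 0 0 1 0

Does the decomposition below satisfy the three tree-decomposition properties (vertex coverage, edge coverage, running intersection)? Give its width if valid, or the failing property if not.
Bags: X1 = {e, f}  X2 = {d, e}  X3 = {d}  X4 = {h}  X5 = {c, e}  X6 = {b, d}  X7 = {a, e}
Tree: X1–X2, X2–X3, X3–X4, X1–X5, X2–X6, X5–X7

No — vertex g appears in no bag.

A tree decomposition must satisfy three properties: every vertex lies in some bag; for every edge, both endpoints lie together in some bag; and for every vertex, the bags containing it form a connected subtree. Here vertex g appears in no bag, so the decomposition is invalid.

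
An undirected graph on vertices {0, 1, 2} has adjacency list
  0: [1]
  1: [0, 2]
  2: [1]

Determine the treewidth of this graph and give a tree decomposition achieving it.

Each bag holds 2 vertices, so the decomposition has width 1, which upper-bounds the treewidth. Any graph with an edge has treewidth ≥ 1, and G has the edge 0–1. The upper and lower bounds meet at 1, so that is the treewidth.

Treewidth 1.
One such decomposition:
Bags: B1 = {0, 1}  B2 = {1, 2}
Tree: B1–B2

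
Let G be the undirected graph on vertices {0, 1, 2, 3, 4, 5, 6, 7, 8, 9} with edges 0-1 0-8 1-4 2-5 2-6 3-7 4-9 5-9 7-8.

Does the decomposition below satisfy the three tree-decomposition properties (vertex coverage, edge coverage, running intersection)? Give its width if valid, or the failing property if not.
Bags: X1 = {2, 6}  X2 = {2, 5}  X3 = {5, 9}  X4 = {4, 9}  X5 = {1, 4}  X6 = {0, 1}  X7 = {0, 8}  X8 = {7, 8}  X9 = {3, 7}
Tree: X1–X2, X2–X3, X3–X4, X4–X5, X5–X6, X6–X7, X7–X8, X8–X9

Checking the three conditions: (i) the bags cover all of {0, 1, 2, 3, 4, 5, 6, 7, 8, 9}; (ii) for each edge, some bag contains both endpoints; (iii) the bags containing any fixed vertex form a subtree. All hold, so the decomposition is valid with width 2 − 1 = 1.

Yes; width 1.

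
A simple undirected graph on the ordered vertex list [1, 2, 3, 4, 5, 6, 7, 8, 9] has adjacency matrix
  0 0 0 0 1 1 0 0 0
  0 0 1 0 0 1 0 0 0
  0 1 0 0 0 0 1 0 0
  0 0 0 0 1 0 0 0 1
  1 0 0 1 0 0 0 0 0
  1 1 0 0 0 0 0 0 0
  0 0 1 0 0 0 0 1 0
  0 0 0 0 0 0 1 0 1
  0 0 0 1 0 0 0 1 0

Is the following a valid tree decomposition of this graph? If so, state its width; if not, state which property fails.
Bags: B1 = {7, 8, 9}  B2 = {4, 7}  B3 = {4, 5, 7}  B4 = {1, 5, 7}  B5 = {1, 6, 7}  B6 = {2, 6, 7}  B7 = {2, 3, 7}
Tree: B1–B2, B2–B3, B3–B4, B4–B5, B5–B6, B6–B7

A tree decomposition must satisfy three properties: every vertex lies in some bag; for every edge, both endpoints lie together in some bag; and for every vertex, the bags containing it form a connected subtree. Here edge (9,4) lies in no bag, so the decomposition is invalid.

No — edge (9,4) lies in no bag.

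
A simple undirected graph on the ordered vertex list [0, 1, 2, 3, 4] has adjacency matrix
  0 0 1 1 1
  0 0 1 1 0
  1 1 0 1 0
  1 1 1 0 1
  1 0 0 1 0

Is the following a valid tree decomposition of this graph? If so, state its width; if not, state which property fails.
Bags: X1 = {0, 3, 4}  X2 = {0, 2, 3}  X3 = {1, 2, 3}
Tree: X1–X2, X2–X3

Every vertex of G appears in some bag (union = {0, 1, 2, 3, 4}); every edge is covered by a bag; and for each vertex v the set of bags containing v is connected in the bag tree. The decomposition is therefore valid. The largest bag has 3 vertices, so the width is 2.

Yes; width 2.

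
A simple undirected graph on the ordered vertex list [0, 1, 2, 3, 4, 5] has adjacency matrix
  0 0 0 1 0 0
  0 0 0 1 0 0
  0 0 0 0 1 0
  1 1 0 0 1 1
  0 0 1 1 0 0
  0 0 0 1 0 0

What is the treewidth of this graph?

A width-1 tree decomposition is:
Bags: B1 = {3, 4}  B2 = {3, 5}  B3 = {1, 3}  B4 = {0, 3}  B5 = {2, 4}
Tree: B1–B2, B1–B3, B2–B4, B1–B5
The largest bag has 2 vertices, giving width 1; this decomposition certifies tw(G) ≤ 1. Any graph with an edge has treewidth ≥ 1, and G has the edge 4–3. The upper and lower bounds meet at 1, so that is the treewidth.

1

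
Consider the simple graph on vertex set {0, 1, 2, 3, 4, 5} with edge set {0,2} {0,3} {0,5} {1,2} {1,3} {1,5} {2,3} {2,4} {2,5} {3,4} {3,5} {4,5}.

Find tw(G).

A width-3 tree decomposition is:
Bags: B1 = {1, 2, 3, 5}  B2 = {0, 2, 3, 5}  B3 = {2, 3, 4, 5}
Tree: B1–B2, B2–B3
The largest bag has 4 vertices, giving width 3; this decomposition certifies tw(G) ≤ 3. For the lower bound, the 4 vertices {0, 2, 3, 5} are pairwise adjacent, and any tree decomposition puts a clique entirely inside one bag — forcing width ≥ 3. Combining the bounds, tw(G) = 3.

3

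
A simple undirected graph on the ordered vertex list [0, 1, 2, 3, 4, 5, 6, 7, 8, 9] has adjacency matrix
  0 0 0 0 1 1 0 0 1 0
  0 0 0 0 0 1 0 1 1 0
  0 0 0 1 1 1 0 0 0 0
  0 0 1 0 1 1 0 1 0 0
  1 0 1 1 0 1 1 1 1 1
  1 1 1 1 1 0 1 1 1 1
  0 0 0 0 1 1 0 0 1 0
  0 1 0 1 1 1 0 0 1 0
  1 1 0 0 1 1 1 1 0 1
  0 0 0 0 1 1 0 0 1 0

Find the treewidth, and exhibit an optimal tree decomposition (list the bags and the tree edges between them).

Treewidth 3.
Bags: B1 = {4, 5, 7, 8}  B2 = {0, 4, 5, 8}  B3 = {3, 4, 5, 7}  B4 = {4, 5, 6, 8}  B5 = {1, 5, 7, 8}  B6 = {2, 3, 4, 5}  B7 = {4, 5, 8, 9}
Tree: B1–B2, B1–B3, B2–B4, B1–B5, B3–B6, B1–B7

Each bag holds 4 vertices, so the decomposition has width 3, which upper-bounds the treewidth. For the lower bound, the 4 vertices {1, 5, 7, 8} are pairwise adjacent, and any tree decomposition puts a clique entirely inside one bag — forcing width ≥ 3. Therefore the treewidth is 3.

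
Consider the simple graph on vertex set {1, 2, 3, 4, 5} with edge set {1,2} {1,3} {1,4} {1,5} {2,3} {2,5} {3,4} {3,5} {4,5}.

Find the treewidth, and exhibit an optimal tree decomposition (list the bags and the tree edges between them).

Treewidth 3.
One optimal decomposition is:
Bags: B1 = {1, 2, 3, 5}  B2 = {1, 3, 4, 5}
Tree: B1–B2

Each bag holds 4 vertices, so the decomposition has width 3, which upper-bounds the treewidth. On the other hand G contains the 4-clique {1, 2, 3, 5}. A clique must lie in a single bag of any decomposition, so no decomposition can have width below 3. The upper and lower bounds meet at 3, so that is the treewidth.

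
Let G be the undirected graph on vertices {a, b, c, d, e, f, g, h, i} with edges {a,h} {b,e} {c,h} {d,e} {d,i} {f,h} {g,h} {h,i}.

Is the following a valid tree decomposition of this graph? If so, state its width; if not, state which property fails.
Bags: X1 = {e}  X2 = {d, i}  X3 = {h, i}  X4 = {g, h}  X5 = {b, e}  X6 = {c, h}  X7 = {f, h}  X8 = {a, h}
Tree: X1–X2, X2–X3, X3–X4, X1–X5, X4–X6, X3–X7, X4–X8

No — edge (d,e) lies in no bag.

A tree decomposition must satisfy three properties: every vertex lies in some bag; for every edge, both endpoints lie together in some bag; and for every vertex, the bags containing it form a connected subtree. Here edge (d,e) lies in no bag, so the decomposition is invalid.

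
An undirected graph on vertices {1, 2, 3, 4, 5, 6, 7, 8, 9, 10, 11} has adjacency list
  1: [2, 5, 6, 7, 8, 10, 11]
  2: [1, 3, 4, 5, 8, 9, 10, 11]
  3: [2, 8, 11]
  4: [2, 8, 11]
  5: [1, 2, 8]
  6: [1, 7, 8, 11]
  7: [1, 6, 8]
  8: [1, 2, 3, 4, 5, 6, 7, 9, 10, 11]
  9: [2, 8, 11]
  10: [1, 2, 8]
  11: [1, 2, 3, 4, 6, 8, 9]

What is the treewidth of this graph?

3

A width-3 tree decomposition is:
Bags: B1 = {2, 4, 8, 11}  B2 = {1, 2, 8, 11}  B3 = {2, 3, 8, 11}  B4 = {1, 6, 8, 11}  B5 = {2, 8, 9, 11}  B6 = {1, 2, 8, 10}  B7 = {1, 6, 7, 8}  B8 = {1, 2, 5, 8}
Tree: B1–B2, B1–B3, B2–B4, B1–B5, B2–B6, B4–B7, B2–B8
Each bag holds 4 vertices, so the decomposition has width 3, which upper-bounds the treewidth. For the lower bound, the 4 vertices {1, 2, 8, 10} are pairwise adjacent, and any tree decomposition puts a clique entirely inside one bag — forcing width ≥ 3. The upper and lower bounds meet at 3, so that is the treewidth.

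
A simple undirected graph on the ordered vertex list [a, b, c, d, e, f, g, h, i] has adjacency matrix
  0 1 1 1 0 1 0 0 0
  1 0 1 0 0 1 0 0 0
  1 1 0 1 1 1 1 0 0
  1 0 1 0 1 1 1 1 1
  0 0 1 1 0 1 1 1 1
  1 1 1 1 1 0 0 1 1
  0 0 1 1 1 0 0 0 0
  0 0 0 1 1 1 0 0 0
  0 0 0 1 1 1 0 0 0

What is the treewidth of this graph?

3

A width-3 tree decomposition is:
Bags: B1 = {a, c, d, f}  B2 = {c, d, e, f}  B3 = {d, e, f, h}  B4 = {a, b, c, f}  B5 = {c, d, e, g}  B6 = {d, e, f, i}
Tree: B1–B2, B2–B3, B1–B4, B2–B5, B3–B6
Each bag holds 4 vertices, so the decomposition has width 3, which upper-bounds the treewidth. For the lower bound, the 4 vertices {c, d, e, g} are pairwise adjacent, and any tree decomposition puts a clique entirely inside one bag — forcing width ≥ 3. Combining the bounds, tw(G) = 3.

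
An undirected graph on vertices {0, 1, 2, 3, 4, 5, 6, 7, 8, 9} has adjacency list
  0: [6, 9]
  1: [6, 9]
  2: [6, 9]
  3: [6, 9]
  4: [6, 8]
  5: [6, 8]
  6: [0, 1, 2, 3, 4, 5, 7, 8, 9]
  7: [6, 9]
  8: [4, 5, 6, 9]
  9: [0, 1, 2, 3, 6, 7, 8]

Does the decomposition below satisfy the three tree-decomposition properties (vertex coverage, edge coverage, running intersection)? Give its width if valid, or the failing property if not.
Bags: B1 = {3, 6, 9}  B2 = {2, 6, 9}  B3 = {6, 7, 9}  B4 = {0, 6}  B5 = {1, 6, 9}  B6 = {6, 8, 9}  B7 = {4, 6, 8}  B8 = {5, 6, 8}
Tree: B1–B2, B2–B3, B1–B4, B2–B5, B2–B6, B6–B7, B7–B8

A tree decomposition must satisfy three properties: every vertex lies in some bag; for every edge, both endpoints lie together in some bag; and for every vertex, the bags containing it form a connected subtree. Here edge (9,0) lies in no bag, so the decomposition is invalid.

No — edge (9,0) lies in no bag.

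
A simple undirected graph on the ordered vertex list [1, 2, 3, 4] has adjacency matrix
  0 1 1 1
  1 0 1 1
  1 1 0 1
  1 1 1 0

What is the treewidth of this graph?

3

A width-3 tree decomposition is:
Bags: B1 = {1, 2, 3, 4}
Tree: (single bag)
With just one bag of size 4, the width is 4 − 1 = 3, so tw(G) ≤ 3. Conversely, {1, 2, 3, 4} is a clique of size 4, and the vertices of any clique must share a bag in every tree decomposition; so some bag has ≥ 4 vertices and tw(G) ≥ 3. Combining the bounds, tw(G) = 3.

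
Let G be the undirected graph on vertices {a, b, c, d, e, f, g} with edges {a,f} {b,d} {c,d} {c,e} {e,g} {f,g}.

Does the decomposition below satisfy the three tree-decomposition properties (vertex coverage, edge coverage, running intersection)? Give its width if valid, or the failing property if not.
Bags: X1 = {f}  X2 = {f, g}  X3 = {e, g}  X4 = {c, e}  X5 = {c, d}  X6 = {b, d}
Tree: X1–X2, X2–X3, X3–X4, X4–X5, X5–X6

A tree decomposition must satisfy three properties: every vertex lies in some bag; for every edge, both endpoints lie together in some bag; and for every vertex, the bags containing it form a connected subtree. Here vertex a appears in no bag, so the decomposition is invalid.

No — vertex a appears in no bag.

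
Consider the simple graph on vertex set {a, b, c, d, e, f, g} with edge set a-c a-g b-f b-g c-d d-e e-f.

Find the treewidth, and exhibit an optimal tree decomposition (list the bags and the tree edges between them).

Treewidth 2.
Bags: B1 = {c, d, e}  B2 = {c, e, f}  B3 = {b, c, f}  B4 = {b, c, g}  B5 = {a, c, g}
Tree: B1–B2, B2–B3, B3–B4, B4–B5

Every bag has size at most 3, so the width is 3 − 1 = 2 and tw(G) ≤ 2. Since c–d–e–f–b–g–a–c is a cycle in G, G is not acyclic. Forests are exactly the graphs of treewidth ≤ 1, so tw(G) ≥ 2. Therefore the treewidth is 2.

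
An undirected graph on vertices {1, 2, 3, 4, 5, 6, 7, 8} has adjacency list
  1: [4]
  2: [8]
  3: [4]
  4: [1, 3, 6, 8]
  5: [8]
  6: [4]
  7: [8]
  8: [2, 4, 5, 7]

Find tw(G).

A width-1 tree decomposition is:
Bags: B1 = {4, 8}  B2 = {2, 8}  B3 = {4, 6}  B4 = {3, 4}  B5 = {1, 4}  B6 = {5, 8}  B7 = {7, 8}
Tree: B1–B2, B1–B3, B3–B4, B1–B5, B2–B6, B1–B7
The largest bag has 2 vertices, giving width 1; this decomposition certifies tw(G) ≤ 1. Since G has at least one edge (e.g. 8–4), it is not an edgeless graph, so tw(G) ≥ 1. Hence tw(G) = 1 exactly.

1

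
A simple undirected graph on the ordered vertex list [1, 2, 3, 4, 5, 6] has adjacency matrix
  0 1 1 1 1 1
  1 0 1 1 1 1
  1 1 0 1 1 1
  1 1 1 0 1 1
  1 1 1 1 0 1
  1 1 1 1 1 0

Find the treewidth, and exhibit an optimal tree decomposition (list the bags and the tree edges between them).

With just one bag of size 6, the width is 6 − 1 = 5, so tw(G) ≤ 5. On the other hand G contains the 6-clique {1, 2, 3, 4, 5, 6}. A clique must lie in a single bag of any decomposition, so no decomposition can have width below 5. Therefore the treewidth is 5.

Treewidth 5.
One optimal decomposition is:
Bags: B1 = {1, 2, 3, 4, 5, 6}
Tree: (single bag)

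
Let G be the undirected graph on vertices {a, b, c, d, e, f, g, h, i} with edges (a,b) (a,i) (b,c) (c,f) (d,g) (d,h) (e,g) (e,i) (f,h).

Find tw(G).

2

A width-2 tree decomposition is:
Bags: B1 = {c, f, h}  B2 = {c, d, h}  B3 = {c, d, g}  B4 = {c, e, g}  B5 = {c, e, i}  B6 = {a, c, i}  B7 = {a, b, c}
Tree: B1–B2, B2–B3, B3–B4, B4–B5, B5–B6, B6–B7
Each bag holds 3 vertices, so the decomposition has width 2, which upper-bounds the treewidth. For the lower bound, G contains the cycle c–f–h–d–g–e–i–a–b–c, so G is not a forest; only forests have treewidth ≤ 1, hence tw(G) ≥ 2. Combining the bounds, tw(G) = 2.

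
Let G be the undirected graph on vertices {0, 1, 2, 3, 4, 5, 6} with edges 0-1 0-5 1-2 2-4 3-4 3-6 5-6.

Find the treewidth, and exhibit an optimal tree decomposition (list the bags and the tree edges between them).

Each bag holds 3 vertices, so the decomposition has width 2, which upper-bounds the treewidth. For the lower bound, G contains the cycle 0–1–2–4–3–6–5–0, so G is not a forest; only forests have treewidth ≤ 1, hence tw(G) ≥ 2. Hence tw(G) = 2 exactly.

Treewidth 2.
Bags: B1 = {0, 1, 2}  B2 = {0, 2, 4}  B3 = {0, 3, 4}  B4 = {0, 3, 6}  B5 = {0, 5, 6}
Tree: B1–B2, B2–B3, B3–B4, B4–B5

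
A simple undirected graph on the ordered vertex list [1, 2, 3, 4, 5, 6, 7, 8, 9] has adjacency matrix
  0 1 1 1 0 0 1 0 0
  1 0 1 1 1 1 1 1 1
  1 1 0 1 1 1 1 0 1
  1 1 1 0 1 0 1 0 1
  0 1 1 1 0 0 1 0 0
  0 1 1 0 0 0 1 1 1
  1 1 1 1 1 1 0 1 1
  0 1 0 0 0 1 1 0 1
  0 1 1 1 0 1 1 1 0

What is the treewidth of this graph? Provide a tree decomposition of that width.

The largest bag has 5 vertices, giving width 4; this decomposition certifies tw(G) ≤ 4. Conversely, {2, 6, 7, 8, 9} is a clique of size 5, and the vertices of any clique must share a bag in every tree decomposition; so some bag has ≥ 5 vertices and tw(G) ≥ 4. Therefore the treewidth is 4.

Treewidth 4.
One optimal decomposition is:
Bags: B1 = {1, 2, 3, 4, 7}  B2 = {2, 3, 4, 7, 9}  B3 = {2, 3, 4, 5, 7}  B4 = {2, 3, 6, 7, 9}  B5 = {2, 6, 7, 8, 9}
Tree: B1–B2, B1–B3, B2–B4, B4–B5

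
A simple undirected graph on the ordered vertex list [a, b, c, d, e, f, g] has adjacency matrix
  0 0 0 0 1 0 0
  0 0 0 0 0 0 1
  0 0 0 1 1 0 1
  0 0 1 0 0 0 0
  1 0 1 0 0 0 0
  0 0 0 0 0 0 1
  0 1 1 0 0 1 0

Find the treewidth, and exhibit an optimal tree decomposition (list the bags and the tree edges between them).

Treewidth 1.
One optimal decomposition is:
Bags: B1 = {c, d}  B2 = {c, e}  B3 = {c, g}  B4 = {f, g}  B5 = {b, g}  B6 = {a, e}
Tree: B1–B2, B1–B3, B3–B4, B4–B5, B2–B6

Every bag has size at most 2, so the width is 2 − 1 = 1 and tw(G) ≤ 1. Since G has at least one edge (e.g. c–d), it is not an edgeless graph, so tw(G) ≥ 1. The upper and lower bounds meet at 1, so that is the treewidth.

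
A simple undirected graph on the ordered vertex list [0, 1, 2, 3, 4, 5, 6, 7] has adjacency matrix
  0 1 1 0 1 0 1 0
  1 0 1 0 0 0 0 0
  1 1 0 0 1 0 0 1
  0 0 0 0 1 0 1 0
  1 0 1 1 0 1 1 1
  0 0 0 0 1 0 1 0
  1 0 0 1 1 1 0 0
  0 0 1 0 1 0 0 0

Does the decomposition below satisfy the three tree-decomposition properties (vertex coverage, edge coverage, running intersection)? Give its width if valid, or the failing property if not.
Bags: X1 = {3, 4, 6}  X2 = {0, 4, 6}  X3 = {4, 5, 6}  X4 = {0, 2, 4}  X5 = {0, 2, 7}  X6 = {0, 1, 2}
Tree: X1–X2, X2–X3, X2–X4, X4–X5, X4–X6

No — edge (4,7) lies in no bag.

A tree decomposition must satisfy three properties: every vertex lies in some bag; for every edge, both endpoints lie together in some bag; and for every vertex, the bags containing it form a connected subtree. Here edge (4,7) lies in no bag, so the decomposition is invalid.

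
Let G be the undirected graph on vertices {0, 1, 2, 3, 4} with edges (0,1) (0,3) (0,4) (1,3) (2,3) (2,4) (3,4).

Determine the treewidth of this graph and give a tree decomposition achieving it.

Treewidth 2.
One such decomposition:
Bags: B1 = {0, 1, 3}  B2 = {0, 3, 4}  B3 = {2, 3, 4}
Tree: B1–B2, B2–B3

Every bag has size at most 3, so the width is 3 − 1 = 2 and tw(G) ≤ 2. On the other hand G contains the 3-clique {0, 1, 3}. A clique must lie in a single bag of any decomposition, so no decomposition can have width below 2. The upper and lower bounds meet at 2, so that is the treewidth.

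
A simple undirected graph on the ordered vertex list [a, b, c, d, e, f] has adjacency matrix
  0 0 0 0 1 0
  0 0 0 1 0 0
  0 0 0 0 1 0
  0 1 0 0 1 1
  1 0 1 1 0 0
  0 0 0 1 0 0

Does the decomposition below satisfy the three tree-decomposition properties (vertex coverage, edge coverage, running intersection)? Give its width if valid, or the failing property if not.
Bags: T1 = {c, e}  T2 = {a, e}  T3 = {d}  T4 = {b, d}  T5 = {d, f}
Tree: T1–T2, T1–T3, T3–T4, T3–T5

A tree decomposition must satisfy three properties: every vertex lies in some bag; for every edge, both endpoints lie together in some bag; and for every vertex, the bags containing it form a connected subtree. Here edge (e,d) lies in no bag, so the decomposition is invalid.

No — edge (e,d) lies in no bag.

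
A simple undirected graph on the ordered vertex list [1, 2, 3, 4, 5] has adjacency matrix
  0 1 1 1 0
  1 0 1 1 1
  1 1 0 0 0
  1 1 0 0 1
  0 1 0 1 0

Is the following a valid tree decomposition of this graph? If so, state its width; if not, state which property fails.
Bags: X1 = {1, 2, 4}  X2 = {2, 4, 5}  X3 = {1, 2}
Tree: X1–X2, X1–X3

No — vertex 3 appears in no bag.

A tree decomposition must satisfy three properties: every vertex lies in some bag; for every edge, both endpoints lie together in some bag; and for every vertex, the bags containing it form a connected subtree. Here vertex 3 appears in no bag, so the decomposition is invalid.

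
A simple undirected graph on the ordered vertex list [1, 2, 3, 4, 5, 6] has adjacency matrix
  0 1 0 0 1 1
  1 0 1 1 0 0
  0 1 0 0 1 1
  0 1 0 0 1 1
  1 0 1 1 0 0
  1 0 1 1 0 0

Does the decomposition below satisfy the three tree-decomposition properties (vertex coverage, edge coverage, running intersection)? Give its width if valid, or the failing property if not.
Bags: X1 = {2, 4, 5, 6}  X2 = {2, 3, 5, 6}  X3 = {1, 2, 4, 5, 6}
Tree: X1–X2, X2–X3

No — bags containing vertex 4 are not connected in the tree.

A tree decomposition must satisfy three properties: every vertex lies in some bag; for every edge, both endpoints lie together in some bag; and for every vertex, the bags containing it form a connected subtree. Here bags containing vertex 4 are not connected in the tree, so the decomposition is invalid.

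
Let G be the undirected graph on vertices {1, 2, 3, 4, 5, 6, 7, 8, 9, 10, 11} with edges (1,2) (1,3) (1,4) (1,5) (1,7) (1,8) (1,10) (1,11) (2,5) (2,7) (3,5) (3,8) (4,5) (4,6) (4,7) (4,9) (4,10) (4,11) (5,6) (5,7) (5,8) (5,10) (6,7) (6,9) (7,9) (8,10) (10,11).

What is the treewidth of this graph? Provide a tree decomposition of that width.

The largest bag has 4 vertices, giving width 3; this decomposition certifies tw(G) ≤ 3. For the lower bound, the 4 vertices {1, 4, 10, 11} are pairwise adjacent, and any tree decomposition puts a clique entirely inside one bag — forcing width ≥ 3. Combining the bounds, tw(G) = 3.

Treewidth 3.
One optimal decomposition is:
Bags: B1 = {1, 5, 8, 10}  B2 = {1, 4, 5, 10}  B3 = {1, 4, 5, 7}  B4 = {4, 5, 6, 7}  B5 = {1, 2, 5, 7}  B6 = {1, 4, 10, 11}  B7 = {1, 3, 5, 8}  B8 = {4, 6, 7, 9}
Tree: B1–B2, B2–B3, B3–B4, B3–B5, B2–B6, B1–B7, B4–B8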